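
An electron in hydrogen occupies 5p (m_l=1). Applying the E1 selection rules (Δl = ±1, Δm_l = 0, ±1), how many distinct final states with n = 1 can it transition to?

E1 requires Δl = ±1, so l_f ∈ {0, 2}; with 0 ≤ l_f ≤ n_f−1 = 0, the allowed l_f values are {0}.
For l_f = 0: m_f ∈ {m_i−1, m_i, m_i+1} ∩ [−0, 0] = {0} → 1 state.
Total: 1.

1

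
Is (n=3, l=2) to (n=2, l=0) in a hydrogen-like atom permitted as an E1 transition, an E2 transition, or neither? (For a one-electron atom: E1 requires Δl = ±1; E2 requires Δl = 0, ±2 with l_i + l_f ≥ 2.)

Δl = 0 − 2 = -2; l_i + l_f = 2.
E1 (Δl = ±1): not satisfied.
E2 (Δl = 0,±2, l_i+l_f ≥ 2): satisfied.

E2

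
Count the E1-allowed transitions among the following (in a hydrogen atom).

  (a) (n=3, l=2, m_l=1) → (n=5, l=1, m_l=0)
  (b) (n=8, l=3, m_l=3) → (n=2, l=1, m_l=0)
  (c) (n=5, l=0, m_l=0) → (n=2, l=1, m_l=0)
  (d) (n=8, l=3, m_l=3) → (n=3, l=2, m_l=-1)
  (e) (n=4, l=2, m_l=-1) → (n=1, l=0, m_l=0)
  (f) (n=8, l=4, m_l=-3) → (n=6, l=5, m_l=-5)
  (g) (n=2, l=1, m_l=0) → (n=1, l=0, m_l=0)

(a) allowed
(b) forbidden — Δl = -2 (E1 requires Δl = ±1); Δm_l = -3 (E1 requires Δm_l = 0, ±1)
(c) allowed
(d) forbidden — Δm_l = -4 (E1 requires Δm_l = 0, ±1)
(e) forbidden — Δl = -2 (E1 requires Δl = ±1)
(f) forbidden — Δm_l = -2 (E1 requires Δm_l = 0, ±1)
(g) allowed
Total allowed: 3 of 7.

3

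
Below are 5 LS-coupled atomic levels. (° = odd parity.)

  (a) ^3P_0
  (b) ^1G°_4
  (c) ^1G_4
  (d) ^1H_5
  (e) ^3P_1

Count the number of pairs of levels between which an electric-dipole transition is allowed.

2

(a)–(b): forbidden (ΔS, ΔL, ΔJ).
(a)–(c): forbidden (parity, ΔS, ΔL, ΔJ).
(a)–(d): forbidden (parity, ΔS, ΔL, ΔJ).
(a)–(e): forbidden (parity).
(b)–(c): allowed.
(b)–(d): allowed.
(b)–(e): forbidden (ΔS, ΔL, ΔJ).
(c)–(d): forbidden (parity).
(c)–(e): forbidden (parity, ΔS, ΔL, ΔJ).
(d)–(e): forbidden (parity, ΔS, ΔL, ΔJ).
Allowed pairs: 2 of 10.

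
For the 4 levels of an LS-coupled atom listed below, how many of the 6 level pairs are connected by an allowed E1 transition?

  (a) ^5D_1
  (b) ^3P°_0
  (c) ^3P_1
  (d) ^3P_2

1

(a)–(b): forbidden (ΔS).
(a)–(c): forbidden (parity, ΔS).
(a)–(d): forbidden (parity, ΔS).
(b)–(c): allowed.
(b)–(d): forbidden (ΔJ).
(c)–(d): forbidden (parity).
Allowed pairs: 1 of 6.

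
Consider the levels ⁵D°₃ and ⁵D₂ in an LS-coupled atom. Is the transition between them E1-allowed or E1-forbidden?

Parity must change: odd → even — satisfied.
ΔS = 0: S: 2 → 2 — satisfied.
ΔL = 0, ±1 (not L=0↔0): L: 2 → 2, ΔL = +0 — satisfied.
ΔJ = 0, ±1 (not J=0↔0): J: 3 → 2, ΔJ = -1 — satisfied.
All four E1 rules are satisfied.

allowed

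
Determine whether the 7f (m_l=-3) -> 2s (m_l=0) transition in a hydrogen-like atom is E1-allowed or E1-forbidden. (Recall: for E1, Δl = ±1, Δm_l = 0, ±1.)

Δl = 0 − 3 = -3; the E1 rule Δl = ±1 is fails.
Δm_l = 0 − (-3) = +3. E1 requires Δm_l = 0, ±1: fails.
The transition is electric-dipole forbidden.

forbidden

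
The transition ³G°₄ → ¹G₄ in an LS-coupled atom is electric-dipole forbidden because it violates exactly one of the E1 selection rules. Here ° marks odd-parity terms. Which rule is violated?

Initial level: S=1, L=4, J=4, parity odd. Final level: S=0, L=4, J=4, parity even.
Parity must change: odd → even — satisfied.
ΔS = 0: S: 1 → 0 — violated.
ΔL = 0, ±1 (not L=0↔0): L: 4 → 4, ΔL = +0 — satisfied.
ΔJ = 0, ±1 (not J=0↔0): J: 4 → 4, ΔJ = +0 — satisfied.

the ΔS = 0 rule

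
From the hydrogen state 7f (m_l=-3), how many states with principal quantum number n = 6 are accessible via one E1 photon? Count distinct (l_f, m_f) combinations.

E1 requires Δl = ±1, so l_f ∈ {2, 4}; with 0 ≤ l_f ≤ n_f−1 = 5, the allowed l_f values are {2, 4}.
For l_f = 2: m_f ∈ {m_i−1, m_i, m_i+1} ∩ [−2, 2] = {-2} → 1 state.
For l_f = 4: m_f ∈ {m_i−1, m_i, m_i+1} ∩ [−4, 4] = {-4, -3, -2} → 3 states.
Total: 4.

4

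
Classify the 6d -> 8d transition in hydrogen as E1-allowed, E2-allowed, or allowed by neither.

Δl = 2 − 2 = +0; l_i + l_f = 4.
E1 (Δl = ±1): not satisfied.
E2 (Δl = 0,±2, l_i+l_f ≥ 2): satisfied.

E2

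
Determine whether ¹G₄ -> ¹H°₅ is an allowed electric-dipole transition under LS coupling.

allowed

Reading off the term symbols: S 0→0, L 4→5, J 4→5, parity even→odd.
Parity must change: even → odd — ok.
ΔS = 0: S: 0 → 0 — ok.
ΔL = 0, ±1 (not L=0↔0): L: 4 → 5, ΔL = +1 — ok.
ΔJ = 0, ±1 (not J=0↔0): J: 4 → 5, ΔJ = +1 — ok.
All four E1 rules are satisfied.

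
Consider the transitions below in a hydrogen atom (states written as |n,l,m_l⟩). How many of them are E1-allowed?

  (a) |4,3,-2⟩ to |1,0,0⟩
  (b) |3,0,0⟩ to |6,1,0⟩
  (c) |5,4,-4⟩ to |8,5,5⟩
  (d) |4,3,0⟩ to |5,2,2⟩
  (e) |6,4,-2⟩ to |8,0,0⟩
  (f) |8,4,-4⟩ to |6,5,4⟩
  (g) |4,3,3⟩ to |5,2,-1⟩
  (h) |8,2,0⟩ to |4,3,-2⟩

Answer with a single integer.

(a) forbidden — Δl = -3 (E1 requires Δl = ±1); Δm_l = +2 (E1 requires Δm_l = 0, ±1)
(b) allowed
(c) forbidden — Δm_l = +9 (E1 requires Δm_l = 0, ±1)
(d) forbidden — Δm_l = +2 (E1 requires Δm_l = 0, ±1)
(e) forbidden — Δl = -4 (E1 requires Δl = ±1); Δm_l = +2 (E1 requires Δm_l = 0, ±1)
(f) forbidden — Δm_l = +8 (E1 requires Δm_l = 0, ±1)
(g) forbidden — Δm_l = -4 (E1 requires Δm_l = 0, ±1)
(h) forbidden — Δm_l = -2 (E1 requires Δm_l = 0, ±1)
Total allowed: 1 of 8.

1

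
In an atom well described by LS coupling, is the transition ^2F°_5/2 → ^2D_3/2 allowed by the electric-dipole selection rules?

allowed

Parity must change: odd → even — ok.
ΔS = 0: S: 1/2 → 1/2 — ok.
ΔL = 0, ±1 (not L=0↔0): L: 3 → 2, ΔL = -1 — ok.
ΔJ = 0, ±1 (not J=0↔0): J: 5/2 → 3/2, ΔJ = -1 — ok.
All four E1 rules are satisfied.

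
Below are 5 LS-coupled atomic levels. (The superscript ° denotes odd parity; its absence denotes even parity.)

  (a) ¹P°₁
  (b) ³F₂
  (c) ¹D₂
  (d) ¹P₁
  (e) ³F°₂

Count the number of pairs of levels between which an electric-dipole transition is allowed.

3

(a)–(b): forbidden (ΔS, ΔL).
(a)–(c): allowed.
(a)–(d): allowed.
(a)–(e): forbidden (parity, ΔS, ΔL).
(b)–(c): forbidden (parity, ΔS).
(b)–(d): forbidden (parity, ΔS, ΔL).
(b)–(e): allowed.
(c)–(d): forbidden (parity).
(c)–(e): forbidden (ΔS).
(d)–(e): forbidden (ΔS, ΔL).
Allowed pairs: 3 of 10.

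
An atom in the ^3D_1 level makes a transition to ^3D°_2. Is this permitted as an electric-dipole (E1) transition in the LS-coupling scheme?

allowed

Reading off the term symbols: S 1→1, L 2→2, J 1→2, parity even→odd.
Parity must change: even → odd — satisfied.
ΔS = 0: S: 1 → 1 — satisfied.
ΔL = 0, ±1 (not L=0↔0): L: 2 → 2, ΔL = +0 — satisfied.
ΔJ = 0, ±1 (not J=0↔0): J: 1 → 2, ΔJ = +1 — satisfied.
All four E1 rules are satisfied.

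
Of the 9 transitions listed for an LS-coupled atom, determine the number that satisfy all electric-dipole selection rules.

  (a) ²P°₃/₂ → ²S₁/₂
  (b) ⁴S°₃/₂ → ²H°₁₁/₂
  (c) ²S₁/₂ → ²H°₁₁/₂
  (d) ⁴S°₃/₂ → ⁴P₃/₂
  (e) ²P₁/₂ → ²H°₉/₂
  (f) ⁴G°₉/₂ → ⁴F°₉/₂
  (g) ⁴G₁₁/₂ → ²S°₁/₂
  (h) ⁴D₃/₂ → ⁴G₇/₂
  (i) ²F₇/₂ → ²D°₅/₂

(a) allowed
(b) forbidden (parity, ΔS, ΔL, ΔJ fail)
(c) forbidden (ΔL, ΔJ fail)
(d) allowed
(e) forbidden (ΔL, ΔJ fail)
(f) forbidden (parity fails)
(g) forbidden (ΔS, ΔL, ΔJ fail)
(h) forbidden (parity, ΔL, ΔJ fail)
(i) allowed
Total allowed: 3 of 9.

3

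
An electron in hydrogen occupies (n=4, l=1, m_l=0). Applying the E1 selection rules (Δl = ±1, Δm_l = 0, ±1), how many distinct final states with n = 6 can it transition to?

E1 requires Δl = ±1, so l_f ∈ {0, 2}; with 0 ≤ l_f ≤ n_f−1 = 5, the allowed l_f values are {0, 2}.
For l_f = 0: m_f ∈ {m_i−1, m_i, m_i+1} ∩ [−0, 0] = {0} → 1 state.
For l_f = 2: m_f ∈ {m_i−1, m_i, m_i+1} ∩ [−2, 2] = {-1, 0, 1} → 3 states.
Total: 4.

4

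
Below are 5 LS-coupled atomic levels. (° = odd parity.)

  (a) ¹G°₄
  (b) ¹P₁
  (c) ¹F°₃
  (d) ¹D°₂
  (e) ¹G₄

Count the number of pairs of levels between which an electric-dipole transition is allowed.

3

(a)–(b): forbidden (ΔL, ΔJ).
(a)–(c): forbidden (parity).
(a)–(d): forbidden (parity, ΔL, ΔJ).
(a)–(e): allowed.
(b)–(c): forbidden (ΔL, ΔJ).
(b)–(d): allowed.
(b)–(e): forbidden (parity, ΔL, ΔJ).
(c)–(d): forbidden (parity).
(c)–(e): allowed.
(d)–(e): forbidden (ΔL, ΔJ).
Allowed pairs: 3 of 10.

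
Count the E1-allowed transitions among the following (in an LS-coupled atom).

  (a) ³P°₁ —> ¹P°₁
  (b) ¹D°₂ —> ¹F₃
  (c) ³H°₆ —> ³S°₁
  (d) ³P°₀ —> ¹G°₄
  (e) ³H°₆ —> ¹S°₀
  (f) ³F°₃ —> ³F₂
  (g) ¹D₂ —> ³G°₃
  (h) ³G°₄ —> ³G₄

3

(a) forbidden (parity, ΔS fail)
(b) allowed
(c) forbidden (parity, ΔL, ΔJ fail)
(d) forbidden (parity, ΔS, ΔL, ΔJ fail)
(e) forbidden (parity, ΔS, ΔL, ΔJ fail)
(f) allowed
(g) forbidden (ΔS, ΔL fail)
(h) allowed
Total allowed: 3 of 8.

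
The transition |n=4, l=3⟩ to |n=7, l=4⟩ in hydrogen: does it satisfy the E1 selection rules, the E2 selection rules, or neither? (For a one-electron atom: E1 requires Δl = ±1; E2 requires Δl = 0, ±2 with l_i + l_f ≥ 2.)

Δl = 4 − 3 = +1; l_i + l_f = 7.
E1 (Δl = ±1): satisfied.
E2 (Δl = 0,±2, l_i+l_f ≥ 2): not satisfied.

E1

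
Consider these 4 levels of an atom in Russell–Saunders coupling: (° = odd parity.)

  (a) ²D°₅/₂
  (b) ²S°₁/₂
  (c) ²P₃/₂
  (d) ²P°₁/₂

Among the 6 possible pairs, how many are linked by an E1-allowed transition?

3

(a)–(b): forbidden (parity, ΔL, ΔJ).
(a)–(c): allowed.
(a)–(d): forbidden (parity, ΔJ).
(b)–(c): allowed.
(b)–(d): forbidden (parity).
(c)–(d): allowed.
Allowed pairs: 3 of 6.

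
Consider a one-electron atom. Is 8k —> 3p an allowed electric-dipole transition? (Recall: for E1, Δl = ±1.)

forbidden

Δl = 1 − 7 = -6; the E1 rule Δl = ±1 is fails.
The transition is electric-dipole forbidden.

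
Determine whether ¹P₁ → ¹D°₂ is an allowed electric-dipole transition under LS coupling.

Reading off the term symbols: S 0→0, L 1→2, J 1→2, parity even→odd.
ΔJ = 0, ±1 (not J=0↔0): J: 1 → 2, ΔJ = +1 — passes.
Parity must change: even → odd — passes.
ΔL = 0, ±1 (not L=0↔0): L: 1 → 2, ΔL = +1 — passes.
ΔS = 0: S: 0 → 0 — passes.
All four E1 rules are satisfied.

allowed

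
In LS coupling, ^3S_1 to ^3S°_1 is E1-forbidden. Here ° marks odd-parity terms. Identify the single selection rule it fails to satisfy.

Parity must change: even → odd — passes.
ΔS = 0: S: 1 → 1 — passes.
ΔL = 0, ±1 (not L=0↔0): L: 0 → 0, ΔL = +0 — fails.
ΔJ = 0, ±1 (not J=0↔0): J: 1 → 1, ΔJ = +0 — passes.

the L=0 ↔ L=0 exclusion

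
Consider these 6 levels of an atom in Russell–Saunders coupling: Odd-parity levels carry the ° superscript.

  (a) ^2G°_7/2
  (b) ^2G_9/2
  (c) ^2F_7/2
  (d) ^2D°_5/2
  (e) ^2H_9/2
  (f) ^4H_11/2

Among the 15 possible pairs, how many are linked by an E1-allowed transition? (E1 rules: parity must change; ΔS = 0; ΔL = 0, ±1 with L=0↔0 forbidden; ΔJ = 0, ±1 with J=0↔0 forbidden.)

4

(a)–(b): allowed.
(a)–(c): allowed.
(a)–(d): forbidden (parity, ΔL).
(a)–(e): allowed.
(a)–(f): forbidden (ΔS, ΔJ).
(b)–(c): forbidden (parity).
(b)–(d): forbidden (ΔL, ΔJ).
(b)–(e): forbidden (parity).
(b)–(f): forbidden (parity, ΔS).
(c)–(d): allowed.
(c)–(e): forbidden (parity, ΔL).
(c)–(f): forbidden (parity, ΔS, ΔL, ΔJ).
(d)–(e): forbidden (ΔL, ΔJ).
(d)–(f): forbidden (ΔS, ΔL, ΔJ).
(e)–(f): forbidden (parity, ΔS).
Allowed pairs: 4 of 15.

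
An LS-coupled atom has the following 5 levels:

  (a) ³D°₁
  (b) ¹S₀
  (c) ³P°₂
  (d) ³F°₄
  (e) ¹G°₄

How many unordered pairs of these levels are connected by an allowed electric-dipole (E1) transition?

0

(a)–(b): forbidden (ΔS, ΔL).
(a)–(c): forbidden (parity).
(a)–(d): forbidden (parity, ΔJ).
(a)–(e): forbidden (parity, ΔS, ΔL, ΔJ).
(b)–(c): forbidden (ΔS, ΔJ).
(b)–(d): forbidden (ΔS, ΔL, ΔJ).
(b)–(e): forbidden (ΔL, ΔJ).
(c)–(d): forbidden (parity, ΔL, ΔJ).
(c)–(e): forbidden (parity, ΔS, ΔL, ΔJ).
(d)–(e): forbidden (parity, ΔS).
Allowed pairs: 0 of 10.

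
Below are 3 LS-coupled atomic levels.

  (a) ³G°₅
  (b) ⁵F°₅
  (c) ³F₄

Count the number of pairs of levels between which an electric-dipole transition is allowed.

(a)–(b): forbidden (parity, ΔS).
(a)–(c): allowed.
(b)–(c): forbidden (ΔS).
Allowed pairs: 1 of 3.

1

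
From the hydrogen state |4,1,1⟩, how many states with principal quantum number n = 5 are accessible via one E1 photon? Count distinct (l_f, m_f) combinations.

E1 requires Δl = ±1, so l_f ∈ {0, 2}; with 0 ≤ l_f ≤ n_f−1 = 4, the allowed l_f values are {0, 2}.
For l_f = 0: m_f ∈ {m_i−1, m_i, m_i+1} ∩ [−0, 0] = {0} → 1 state.
For l_f = 2: m_f ∈ {m_i−1, m_i, m_i+1} ∩ [−2, 2] = {0, 1, 2} → 3 states.
Total: 4.

4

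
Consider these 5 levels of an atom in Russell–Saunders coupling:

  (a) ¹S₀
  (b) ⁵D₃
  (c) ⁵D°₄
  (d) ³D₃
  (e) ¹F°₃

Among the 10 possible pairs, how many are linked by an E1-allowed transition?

(a)–(b): forbidden (parity, ΔS, ΔL, ΔJ).
(a)–(c): forbidden (ΔS, ΔL, ΔJ).
(a)–(d): forbidden (parity, ΔS, ΔL, ΔJ).
(a)–(e): forbidden (ΔL, ΔJ).
(b)–(c): allowed.
(b)–(d): forbidden (parity, ΔS).
(b)–(e): forbidden (ΔS).
(c)–(d): forbidden (ΔS).
(c)–(e): forbidden (parity, ΔS).
(d)–(e): forbidden (ΔS).
Allowed pairs: 1 of 10.

1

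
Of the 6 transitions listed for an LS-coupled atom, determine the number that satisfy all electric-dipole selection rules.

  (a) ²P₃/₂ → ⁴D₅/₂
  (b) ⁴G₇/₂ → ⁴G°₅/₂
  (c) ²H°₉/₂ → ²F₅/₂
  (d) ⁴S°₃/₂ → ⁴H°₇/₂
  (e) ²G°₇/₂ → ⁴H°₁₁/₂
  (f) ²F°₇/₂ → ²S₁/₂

1

(a) forbidden (parity, ΔS fail)
(b) allowed
(c) forbidden (ΔL, ΔJ fail)
(d) forbidden (parity, ΔL, ΔJ fail)
(e) forbidden (parity, ΔS, ΔJ fail)
(f) forbidden (ΔL, ΔJ fail)
Total allowed: 1 of 6.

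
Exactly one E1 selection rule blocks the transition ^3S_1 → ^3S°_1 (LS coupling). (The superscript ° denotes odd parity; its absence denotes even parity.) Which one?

Parity must change: even → odd — passes.
ΔS = 0: S: 1 → 1 — passes.
ΔL = 0, ±1 (not L=0↔0): L: 0 → 0, ΔL = +0 — fails.
ΔJ = 0, ±1 (not J=0↔0): J: 1 → 1, ΔJ = +0 — passes.

the L=0 ↔ L=0 exclusion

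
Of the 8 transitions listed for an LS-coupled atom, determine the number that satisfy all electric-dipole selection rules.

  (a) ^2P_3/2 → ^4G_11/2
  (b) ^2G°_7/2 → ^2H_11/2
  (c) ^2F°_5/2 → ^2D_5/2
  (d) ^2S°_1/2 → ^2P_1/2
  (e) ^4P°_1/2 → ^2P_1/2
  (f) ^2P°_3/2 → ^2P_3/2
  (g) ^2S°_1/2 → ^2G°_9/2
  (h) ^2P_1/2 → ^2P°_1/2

4

(a) forbidden (parity, ΔS, ΔL, ΔJ fail)
(b) forbidden (ΔJ fails)
(c) allowed
(d) allowed
(e) forbidden (ΔS fails)
(f) allowed
(g) forbidden (parity, ΔL, ΔJ fail)
(h) allowed
Total allowed: 4 of 8.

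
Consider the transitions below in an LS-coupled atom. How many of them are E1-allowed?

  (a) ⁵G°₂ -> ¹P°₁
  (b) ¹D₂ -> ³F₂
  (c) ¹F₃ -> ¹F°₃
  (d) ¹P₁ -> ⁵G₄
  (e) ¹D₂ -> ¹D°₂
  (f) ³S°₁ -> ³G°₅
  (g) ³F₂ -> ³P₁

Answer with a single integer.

2

(a) forbidden (parity, ΔS, ΔL fail)
(b) forbidden (parity, ΔS fail)
(c) allowed
(d) forbidden (parity, ΔS, ΔL, ΔJ fail)
(e) allowed
(f) forbidden (parity, ΔL, ΔJ fail)
(g) forbidden (parity, ΔL fail)
Total allowed: 2 of 7.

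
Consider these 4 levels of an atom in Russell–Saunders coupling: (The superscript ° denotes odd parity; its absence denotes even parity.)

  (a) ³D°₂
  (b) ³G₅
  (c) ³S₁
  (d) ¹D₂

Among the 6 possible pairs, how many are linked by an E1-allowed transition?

(a)–(b): forbidden (ΔL, ΔJ).
(a)–(c): forbidden (ΔL).
(a)–(d): forbidden (ΔS).
(b)–(c): forbidden (parity, ΔL, ΔJ).
(b)–(d): forbidden (parity, ΔS, ΔL, ΔJ).
(c)–(d): forbidden (parity, ΔS, ΔL).
Allowed pairs: 0 of 6.

0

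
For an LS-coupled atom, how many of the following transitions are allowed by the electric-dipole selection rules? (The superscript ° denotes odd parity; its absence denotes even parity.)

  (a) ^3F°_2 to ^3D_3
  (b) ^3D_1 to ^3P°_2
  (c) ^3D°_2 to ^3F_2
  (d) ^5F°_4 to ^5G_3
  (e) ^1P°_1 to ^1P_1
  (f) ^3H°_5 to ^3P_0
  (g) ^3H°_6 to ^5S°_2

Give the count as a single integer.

(a) allowed
(b) allowed
(c) allowed
(d) allowed
(e) allowed
(f) forbidden (ΔL, ΔJ fail)
(g) forbidden (parity, ΔS, ΔL, ΔJ fail)
Total allowed: 5 of 7.

5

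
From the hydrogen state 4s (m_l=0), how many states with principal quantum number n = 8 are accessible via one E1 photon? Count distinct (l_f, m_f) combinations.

E1 requires Δl = ±1, so l_f ∈ {-1, 1}; with 0 ≤ l_f ≤ n_f−1 = 7, the allowed l_f values are {1}.
For l_f = 1: m_f ∈ {m_i−1, m_i, m_i+1} ∩ [−1, 1] = {-1, 0, 1} → 3 states.
Total: 3.

3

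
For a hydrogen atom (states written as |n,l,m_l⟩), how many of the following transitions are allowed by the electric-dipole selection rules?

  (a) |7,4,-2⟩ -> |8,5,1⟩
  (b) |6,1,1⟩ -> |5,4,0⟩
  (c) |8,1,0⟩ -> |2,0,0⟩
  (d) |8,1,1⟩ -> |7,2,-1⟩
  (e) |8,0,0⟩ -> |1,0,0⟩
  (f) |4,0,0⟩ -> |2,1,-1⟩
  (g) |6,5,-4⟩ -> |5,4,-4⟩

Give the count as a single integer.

(a) forbidden — Δm_l = +3 (E1 requires Δm_l = 0, ±1)
(b) forbidden — Δl = +3 (E1 requires Δl = ±1)
(c) allowed
(d) forbidden — Δm_l = -2 (E1 requires Δm_l = 0, ±1)
(e) forbidden — Δl = +0 (E1 requires Δl = ±1)
(f) allowed
(g) allowed
Total allowed: 3 of 7.

3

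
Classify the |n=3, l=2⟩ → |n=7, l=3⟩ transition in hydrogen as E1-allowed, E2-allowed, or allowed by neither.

Δl = 3 − 2 = +1; l_i + l_f = 5.
E1 (Δl = ±1): satisfied.
E2 (Δl = 0,±2, l_i+l_f ≥ 2): not satisfied.

E1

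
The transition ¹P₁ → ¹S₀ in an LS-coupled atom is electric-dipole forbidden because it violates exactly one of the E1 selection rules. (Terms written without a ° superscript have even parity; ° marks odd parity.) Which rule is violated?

parity

Parity must change: even → even — fails.
ΔS = 0: S: 0 → 0 — ok.
ΔL = 0, ±1 (not L=0↔0): L: 1 → 0, ΔL = -1 — ok.
ΔJ = 0, ±1 (not J=0↔0): J: 1 → 0, ΔJ = -1 — ok.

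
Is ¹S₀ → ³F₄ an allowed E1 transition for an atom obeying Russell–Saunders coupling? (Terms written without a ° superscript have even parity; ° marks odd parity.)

Parity must change: even → even — violated.
ΔS = 0: S: 0 → 1 — violated.
ΔL = 0, ±1 (not L=0↔0): L: 0 → 3, ΔL = +3 — violated.
ΔJ = 0, ±1 (not J=0↔0): J: 0 → 4, ΔJ = +4 — violated.
Rule(s) violated: parity, ΔS, ΔL, ΔJ.

forbidden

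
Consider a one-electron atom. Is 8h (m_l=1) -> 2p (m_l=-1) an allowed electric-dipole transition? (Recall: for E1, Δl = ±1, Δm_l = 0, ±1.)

Initial l = 5, final l = 1, so Δl = -4. E1 requires Δl = ±1: ✗.
m_l: 1 → -1 (Δm_l = -2). |Δm_l| ≤ 1 ✗.
The transition is electric-dipole forbidden.

forbidden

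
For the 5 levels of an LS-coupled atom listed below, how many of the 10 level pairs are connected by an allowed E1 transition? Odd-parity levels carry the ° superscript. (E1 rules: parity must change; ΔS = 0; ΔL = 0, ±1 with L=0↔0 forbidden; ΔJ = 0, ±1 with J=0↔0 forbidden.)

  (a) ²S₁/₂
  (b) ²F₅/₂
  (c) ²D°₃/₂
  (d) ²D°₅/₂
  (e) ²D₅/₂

(a)–(b): forbidden (parity, ΔL, ΔJ).
(a)–(c): forbidden (ΔL).
(a)–(d): forbidden (ΔL, ΔJ).
(a)–(e): forbidden (parity, ΔL, ΔJ).
(b)–(c): allowed.
(b)–(d): allowed.
(b)–(e): forbidden (parity).
(c)–(d): forbidden (parity).
(c)–(e): allowed.
(d)–(e): allowed.
Allowed pairs: 4 of 10.

4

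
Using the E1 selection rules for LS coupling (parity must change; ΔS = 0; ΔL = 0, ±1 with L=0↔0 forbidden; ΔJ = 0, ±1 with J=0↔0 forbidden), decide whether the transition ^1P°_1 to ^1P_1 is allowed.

Initial level: S=0, L=1, J=1, parity odd. Final level: S=0, L=1, J=1, parity even.
Parity must change: odd → even — satisfied.
ΔS = 0: S: 0 → 0 — satisfied.
ΔL = 0, ±1 (not L=0↔0): L: 1 → 1, ΔL = +0 — satisfied.
ΔJ = 0, ±1 (not J=0↔0): J: 1 → 1, ΔJ = +0 — satisfied.
All four E1 rules are satisfied.

allowed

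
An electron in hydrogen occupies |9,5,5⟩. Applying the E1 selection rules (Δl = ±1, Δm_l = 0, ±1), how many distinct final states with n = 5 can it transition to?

1

E1 requires Δl = ±1, so l_f ∈ {4, 6}; with 0 ≤ l_f ≤ n_f−1 = 4, the allowed l_f values are {4}.
For l_f = 4: m_f ∈ {m_i−1, m_i, m_i+1} ∩ [−4, 4] = {4} → 1 state.
Total: 1.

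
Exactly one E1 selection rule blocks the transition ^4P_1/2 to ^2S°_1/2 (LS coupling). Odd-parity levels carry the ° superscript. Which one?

Parity must change: even → odd — ok.
ΔS = 0: S: 3/2 → 1/2 — fails.
ΔJ = 0, ±1 (not J=0↔0): J: 1/2 → 1/2, ΔJ = +0 — ok.
ΔL = 0, ±1 (not L=0↔0): L: 1 → 0, ΔL = -1 — ok.

the ΔS = 0 rule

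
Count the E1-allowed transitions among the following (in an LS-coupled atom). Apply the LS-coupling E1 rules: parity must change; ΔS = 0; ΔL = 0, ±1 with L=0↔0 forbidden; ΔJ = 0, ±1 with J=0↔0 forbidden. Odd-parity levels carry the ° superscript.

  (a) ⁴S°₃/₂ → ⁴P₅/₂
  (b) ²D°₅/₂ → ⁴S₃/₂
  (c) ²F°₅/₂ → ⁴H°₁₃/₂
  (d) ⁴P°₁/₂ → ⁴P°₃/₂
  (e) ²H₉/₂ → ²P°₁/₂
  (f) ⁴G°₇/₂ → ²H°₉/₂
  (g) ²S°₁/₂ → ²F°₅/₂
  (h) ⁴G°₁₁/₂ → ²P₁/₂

1

(a) allowed
(b) forbidden (ΔS, ΔL fail)
(c) forbidden (parity, ΔS, ΔL, ΔJ fail)
(d) forbidden (parity fails)
(e) forbidden (ΔL, ΔJ fail)
(f) forbidden (parity, ΔS fail)
(g) forbidden (parity, ΔL, ΔJ fail)
(h) forbidden (ΔS, ΔL, ΔJ fail)
Total allowed: 1 of 8.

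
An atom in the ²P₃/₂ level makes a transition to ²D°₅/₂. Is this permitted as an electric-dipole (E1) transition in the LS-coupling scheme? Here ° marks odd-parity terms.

allowed

Parity must change: even → odd — passes.
ΔL = 0, ±1 (not L=0↔0): L: 1 → 2, ΔL = +1 — passes.
ΔJ = 0, ±1 (not J=0↔0): J: 3/2 → 5/2, ΔJ = +1 — passes.
ΔS = 0: S: 1/2 → 1/2 — passes.
All four E1 rules are satisfied.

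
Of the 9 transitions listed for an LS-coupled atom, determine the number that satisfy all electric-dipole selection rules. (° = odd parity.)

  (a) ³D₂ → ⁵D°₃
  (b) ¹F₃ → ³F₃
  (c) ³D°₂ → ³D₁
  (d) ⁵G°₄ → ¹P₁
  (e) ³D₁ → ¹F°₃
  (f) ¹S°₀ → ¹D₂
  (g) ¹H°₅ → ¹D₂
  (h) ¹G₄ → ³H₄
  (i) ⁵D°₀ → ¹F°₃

(a) forbidden (ΔS fails)
(b) forbidden (parity, ΔS fail)
(c) allowed
(d) forbidden (ΔS, ΔL, ΔJ fail)
(e) forbidden (ΔS, ΔJ fail)
(f) forbidden (ΔL, ΔJ fail)
(g) forbidden (ΔL, ΔJ fail)
(h) forbidden (parity, ΔS fail)
(i) forbidden (parity, ΔS, ΔJ fail)
Total allowed: 1 of 9.

1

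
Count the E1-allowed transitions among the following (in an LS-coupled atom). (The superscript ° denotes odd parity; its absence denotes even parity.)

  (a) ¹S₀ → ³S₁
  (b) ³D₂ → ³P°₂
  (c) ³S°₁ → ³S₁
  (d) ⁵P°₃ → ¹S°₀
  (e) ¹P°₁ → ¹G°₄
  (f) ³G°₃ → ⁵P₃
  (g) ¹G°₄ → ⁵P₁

(a) forbidden (parity, ΔS, ΔL fail)
(b) allowed
(c) forbidden (ΔL fails)
(d) forbidden (parity, ΔS, ΔJ fail)
(e) forbidden (parity, ΔL, ΔJ fail)
(f) forbidden (ΔS, ΔL fail)
(g) forbidden (ΔS, ΔL, ΔJ fail)
Total allowed: 1 of 7.

1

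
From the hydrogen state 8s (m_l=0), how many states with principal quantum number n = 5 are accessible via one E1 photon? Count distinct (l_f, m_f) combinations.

E1 requires Δl = ±1, so l_f ∈ {-1, 1}; with 0 ≤ l_f ≤ n_f−1 = 4, the allowed l_f values are {1}.
For l_f = 1: m_f ∈ {m_i−1, m_i, m_i+1} ∩ [−1, 1] = {-1, 0, 1} → 3 states.
Total: 3.

3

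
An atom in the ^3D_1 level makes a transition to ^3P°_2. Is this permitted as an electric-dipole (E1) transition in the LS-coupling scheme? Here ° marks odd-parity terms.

allowed

Reading off the term symbols: S 1→1, L 2→1, J 1→2, parity even→odd.
ΔL = 0, ±1 (not L=0↔0): L: 2 → 1, ΔL = -1 — satisfied.
ΔS = 0: S: 1 → 1 — satisfied.
ΔJ = 0, ±1 (not J=0↔0): J: 1 → 2, ΔJ = +1 — satisfied.
Parity must change: even → odd — satisfied.
All four E1 rules are satisfied.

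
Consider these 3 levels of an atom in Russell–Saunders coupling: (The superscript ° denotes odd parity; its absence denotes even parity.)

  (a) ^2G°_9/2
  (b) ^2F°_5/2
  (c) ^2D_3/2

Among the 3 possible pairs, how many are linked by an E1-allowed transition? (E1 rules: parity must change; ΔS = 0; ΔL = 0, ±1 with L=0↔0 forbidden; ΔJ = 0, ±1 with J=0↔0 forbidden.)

(a)–(b): forbidden (parity, ΔJ).
(a)–(c): forbidden (ΔL, ΔJ).
(b)–(c): allowed.
Allowed pairs: 1 of 3.

1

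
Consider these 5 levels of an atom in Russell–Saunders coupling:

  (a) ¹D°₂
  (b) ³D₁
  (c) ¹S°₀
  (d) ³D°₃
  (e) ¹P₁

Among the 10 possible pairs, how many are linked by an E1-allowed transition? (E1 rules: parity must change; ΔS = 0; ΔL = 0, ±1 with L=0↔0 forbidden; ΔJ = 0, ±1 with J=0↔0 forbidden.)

2

(a)–(b): forbidden (ΔS).
(a)–(c): forbidden (parity, ΔL, ΔJ).
(a)–(d): forbidden (parity, ΔS).
(a)–(e): allowed.
(b)–(c): forbidden (ΔS, ΔL).
(b)–(d): forbidden (ΔJ).
(b)–(e): forbidden (parity, ΔS).
(c)–(d): forbidden (parity, ΔS, ΔL, ΔJ).
(c)–(e): allowed.
(d)–(e): forbidden (ΔS, ΔJ).
Allowed pairs: 2 of 10.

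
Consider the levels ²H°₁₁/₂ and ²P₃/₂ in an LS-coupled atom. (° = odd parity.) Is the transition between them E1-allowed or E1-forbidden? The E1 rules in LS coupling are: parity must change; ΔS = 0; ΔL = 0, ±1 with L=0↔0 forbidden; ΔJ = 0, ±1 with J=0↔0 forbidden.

ΔJ = 0, ±1 (not J=0↔0): J: 11/2 → 3/2, ΔJ = -4 — fails.
ΔS = 0: S: 1/2 → 1/2 — passes.
Parity must change: odd → even — passes.
ΔL = 0, ±1 (not L=0↔0): L: 5 → 1, ΔL = -4 — fails.
Rule(s) violated: ΔL, ΔJ.

forbidden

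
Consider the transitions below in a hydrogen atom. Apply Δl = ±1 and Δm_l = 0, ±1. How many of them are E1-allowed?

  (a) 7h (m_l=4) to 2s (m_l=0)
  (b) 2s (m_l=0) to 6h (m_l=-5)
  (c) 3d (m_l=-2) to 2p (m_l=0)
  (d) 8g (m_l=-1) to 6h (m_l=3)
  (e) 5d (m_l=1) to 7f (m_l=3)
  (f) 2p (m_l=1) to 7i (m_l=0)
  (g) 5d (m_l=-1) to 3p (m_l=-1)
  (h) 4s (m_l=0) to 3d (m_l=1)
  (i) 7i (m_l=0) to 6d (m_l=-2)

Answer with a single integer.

(a) forbidden — Δl = -5 (E1 requires Δl = ±1); Δm_l = -4 (E1 requires Δm_l = 0, ±1)
(b) forbidden — Δl = +5 (E1 requires Δl = ±1); Δm_l = -5 (E1 requires Δm_l = 0, ±1)
(c) forbidden — Δm_l = +2 (E1 requires Δm_l = 0, ±1)
(d) forbidden — Δm_l = +4 (E1 requires Δm_l = 0, ±1)
(e) forbidden — Δm_l = +2 (E1 requires Δm_l = 0, ±1)
(f) forbidden — Δl = +5 (E1 requires Δl = ±1)
(g) allowed
(h) forbidden — Δl = +2 (E1 requires Δl = ±1)
(i) forbidden — Δl = -4 (E1 requires Δl = ±1); Δm_l = -2 (E1 requires Δm_l = 0, ±1)
Total allowed: 1 of 9.

1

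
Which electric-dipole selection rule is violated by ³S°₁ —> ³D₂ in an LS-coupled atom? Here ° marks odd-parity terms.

the ΔL = 0, ±1 rule

ΔS = 0: S: 1 → 1 — ✓.
ΔJ = 0, ±1 (not J=0↔0): J: 1 → 2, ΔJ = +1 — ✓.
ΔL = 0, ±1 (not L=0↔0): L: 0 → 2, ΔL = +2 — ✗.
Parity must change: odd → even — ✓.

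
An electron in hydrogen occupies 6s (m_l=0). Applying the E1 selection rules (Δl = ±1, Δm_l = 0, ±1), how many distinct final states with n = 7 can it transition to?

E1 requires Δl = ±1, so l_f ∈ {-1, 1}; with 0 ≤ l_f ≤ n_f−1 = 6, the allowed l_f values are {1}.
For l_f = 1: m_f ∈ {m_i−1, m_i, m_i+1} ∩ [−1, 1] = {-1, 0, 1} → 3 states.
Total: 3.

3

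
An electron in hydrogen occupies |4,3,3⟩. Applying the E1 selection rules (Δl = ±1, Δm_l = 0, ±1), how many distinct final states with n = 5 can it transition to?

4

E1 requires Δl = ±1, so l_f ∈ {2, 4}; with 0 ≤ l_f ≤ n_f−1 = 4, the allowed l_f values are {2, 4}.
For l_f = 2: m_f ∈ {m_i−1, m_i, m_i+1} ∩ [−2, 2] = {2} → 1 state.
For l_f = 4: m_f ∈ {m_i−1, m_i, m_i+1} ∩ [−4, 4] = {2, 3, 4} → 3 states.
Total: 4.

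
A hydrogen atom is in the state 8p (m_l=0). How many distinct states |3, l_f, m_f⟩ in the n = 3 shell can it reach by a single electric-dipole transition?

4

E1 requires Δl = ±1, so l_f ∈ {0, 2}; with 0 ≤ l_f ≤ n_f−1 = 2, the allowed l_f values are {0, 2}.
For l_f = 0: m_f ∈ {m_i−1, m_i, m_i+1} ∩ [−0, 0] = {0} → 1 state.
For l_f = 2: m_f ∈ {m_i−1, m_i, m_i+1} ∩ [−2, 2] = {-1, 0, 1} → 3 states.
Total: 4.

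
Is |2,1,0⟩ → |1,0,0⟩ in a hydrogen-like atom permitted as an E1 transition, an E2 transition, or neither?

Δl = 0 − 1 = -1; l_i + l_f = 1.
Δm_l = +0.
E1 (Δl = ±1, |Δm_l| ≤ 1): satisfied.
E2 (Δl = 0,±2, l_i+l_f ≥ 2, |Δm_l| ≤ 2): not satisfied.

E1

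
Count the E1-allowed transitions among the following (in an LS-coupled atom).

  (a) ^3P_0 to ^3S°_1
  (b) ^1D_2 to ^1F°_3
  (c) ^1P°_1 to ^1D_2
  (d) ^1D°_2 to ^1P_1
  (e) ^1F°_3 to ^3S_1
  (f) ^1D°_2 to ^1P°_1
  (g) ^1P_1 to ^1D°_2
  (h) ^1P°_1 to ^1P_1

6

(a) allowed
(b) allowed
(c) allowed
(d) allowed
(e) forbidden (ΔS, ΔL, ΔJ fail)
(f) forbidden (parity fails)
(g) allowed
(h) allowed
Total allowed: 6 of 8.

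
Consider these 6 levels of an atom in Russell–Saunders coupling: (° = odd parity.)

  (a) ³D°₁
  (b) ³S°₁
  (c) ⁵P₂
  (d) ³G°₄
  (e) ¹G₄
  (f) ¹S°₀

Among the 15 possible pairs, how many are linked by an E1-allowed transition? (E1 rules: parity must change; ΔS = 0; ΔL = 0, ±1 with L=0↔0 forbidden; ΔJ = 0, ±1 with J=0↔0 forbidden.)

(a)–(b): forbidden (parity, ΔL).
(a)–(c): forbidden (ΔS).
(a)–(d): forbidden (parity, ΔL, ΔJ).
(a)–(e): forbidden (ΔS, ΔL, ΔJ).
(a)–(f): forbidden (parity, ΔS, ΔL).
(b)–(c): forbidden (ΔS).
(b)–(d): forbidden (parity, ΔL, ΔJ).
(b)–(e): forbidden (ΔS, ΔL, ΔJ).
(b)–(f): forbidden (parity, ΔS, ΔL).
(c)–(d): forbidden (ΔS, ΔL, ΔJ).
(c)–(e): forbidden (parity, ΔS, ΔL, ΔJ).
(c)–(f): forbidden (ΔS, ΔJ).
(d)–(e): forbidden (ΔS).
(d)–(f): forbidden (parity, ΔS, ΔL, ΔJ).
(e)–(f): forbidden (ΔL, ΔJ).
Allowed pairs: 0 of 15.

0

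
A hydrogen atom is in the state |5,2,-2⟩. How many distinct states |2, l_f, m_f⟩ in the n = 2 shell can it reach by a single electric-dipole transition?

E1 requires Δl = ±1, so l_f ∈ {1, 3}; with 0 ≤ l_f ≤ n_f−1 = 1, the allowed l_f values are {1}.
For l_f = 1: m_f ∈ {m_i−1, m_i, m_i+1} ∩ [−1, 1] = {-1} → 1 state.
Total: 1.

1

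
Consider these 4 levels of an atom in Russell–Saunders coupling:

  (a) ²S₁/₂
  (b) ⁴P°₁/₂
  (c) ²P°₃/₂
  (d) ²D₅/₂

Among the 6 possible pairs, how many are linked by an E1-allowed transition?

(a)–(b): forbidden (ΔS).
(a)–(c): allowed.
(a)–(d): forbidden (parity, ΔL, ΔJ).
(b)–(c): forbidden (parity, ΔS).
(b)–(d): forbidden (ΔS, ΔJ).
(c)–(d): allowed.
Allowed pairs: 2 of 6.

2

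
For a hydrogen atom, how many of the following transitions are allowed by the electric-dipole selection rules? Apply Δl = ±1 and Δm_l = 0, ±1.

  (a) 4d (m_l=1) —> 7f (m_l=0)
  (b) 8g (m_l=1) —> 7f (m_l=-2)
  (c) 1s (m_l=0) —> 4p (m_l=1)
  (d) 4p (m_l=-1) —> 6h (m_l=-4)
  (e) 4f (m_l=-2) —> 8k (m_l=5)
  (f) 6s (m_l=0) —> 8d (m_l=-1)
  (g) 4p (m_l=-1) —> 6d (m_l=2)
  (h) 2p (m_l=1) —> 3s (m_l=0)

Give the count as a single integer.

(a) allowed
(b) forbidden — Δm_l = -3 (E1 requires Δm_l = 0, ±1)
(c) allowed
(d) forbidden — Δl = +4 (E1 requires Δl = ±1); Δm_l = -3 (E1 requires Δm_l = 0, ±1)
(e) forbidden — Δl = +4 (E1 requires Δl = ±1); Δm_l = +7 (E1 requires Δm_l = 0, ±1)
(f) forbidden — Δl = +2 (E1 requires Δl = ±1)
(g) forbidden — Δm_l = +3 (E1 requires Δm_l = 0, ±1)
(h) allowed
Total allowed: 3 of 8.

3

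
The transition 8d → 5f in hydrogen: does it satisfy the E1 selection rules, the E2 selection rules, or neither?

Δl = 3 − 2 = +1; l_i + l_f = 5.
E1 (Δl = ±1): satisfied.
E2 (Δl = 0,±2, l_i+l_f ≥ 2): not satisfied.

E1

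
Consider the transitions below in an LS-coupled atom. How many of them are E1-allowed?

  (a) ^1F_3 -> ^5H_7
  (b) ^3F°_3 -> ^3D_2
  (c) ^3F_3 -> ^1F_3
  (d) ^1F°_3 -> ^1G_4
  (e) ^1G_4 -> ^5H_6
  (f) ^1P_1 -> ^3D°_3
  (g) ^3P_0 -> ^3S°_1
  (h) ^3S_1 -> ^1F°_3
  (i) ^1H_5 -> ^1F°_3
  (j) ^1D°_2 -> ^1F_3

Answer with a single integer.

4

(a) forbidden (parity, ΔS, ΔL, ΔJ fail)
(b) allowed
(c) forbidden (parity, ΔS fail)
(d) allowed
(e) forbidden (parity, ΔS, ΔJ fail)
(f) forbidden (ΔS, ΔJ fail)
(g) allowed
(h) forbidden (ΔS, ΔL, ΔJ fail)
(i) forbidden (ΔL, ΔJ fail)
(j) allowed
Total allowed: 4 of 10.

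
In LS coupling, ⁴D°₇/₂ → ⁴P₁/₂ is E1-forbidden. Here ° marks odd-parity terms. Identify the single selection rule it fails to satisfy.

Initial level: S=3/2, L=2, J=7/2, parity odd. Final level: S=3/2, L=1, J=1/2, parity even.
Parity must change: odd → even — ok.
ΔS = 0: S: 3/2 → 3/2 — ok.
ΔL = 0, ±1 (not L=0↔0): L: 2 → 1, ΔL = -1 — ok.
ΔJ = 0, ±1 (not J=0↔0): J: 7/2 → 1/2, ΔJ = -3 — fails.

the ΔJ = 0, ±1 rule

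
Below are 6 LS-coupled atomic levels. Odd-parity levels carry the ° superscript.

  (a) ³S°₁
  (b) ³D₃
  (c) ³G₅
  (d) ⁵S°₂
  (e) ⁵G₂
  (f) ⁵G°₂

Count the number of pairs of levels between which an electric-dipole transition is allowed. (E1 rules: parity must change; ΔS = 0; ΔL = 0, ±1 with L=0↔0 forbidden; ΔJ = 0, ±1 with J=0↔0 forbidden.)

(a)–(b): forbidden (ΔL, ΔJ).
(a)–(c): forbidden (ΔL, ΔJ).
(a)–(d): forbidden (parity, ΔS, ΔL).
(a)–(e): forbidden (ΔS, ΔL).
(a)–(f): forbidden (parity, ΔS, ΔL).
(b)–(c): forbidden (parity, ΔL, ΔJ).
(b)–(d): forbidden (ΔS, ΔL).
(b)–(e): forbidden (parity, ΔS, ΔL).
(b)–(f): forbidden (ΔS, ΔL).
(c)–(d): forbidden (ΔS, ΔL, ΔJ).
(c)–(e): forbidden (parity, ΔS, ΔJ).
(c)–(f): forbidden (ΔS, ΔJ).
(d)–(e): forbidden (ΔL).
(d)–(f): forbidden (parity, ΔL).
(e)–(f): allowed.
Allowed pairs: 1 of 15.

1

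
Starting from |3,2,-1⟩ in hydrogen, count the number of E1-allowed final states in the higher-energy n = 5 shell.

E1 requires Δl = ±1, so l_f ∈ {1, 3}; with 0 ≤ l_f ≤ n_f−1 = 4, the allowed l_f values are {1, 3}.
For l_f = 1: m_f ∈ {m_i−1, m_i, m_i+1} ∩ [−1, 1] = {-1, 0} → 2 states.
For l_f = 3: m_f ∈ {m_i−1, m_i, m_i+1} ∩ [−3, 3] = {-2, -1, 0} → 3 states.
Total: 5.

5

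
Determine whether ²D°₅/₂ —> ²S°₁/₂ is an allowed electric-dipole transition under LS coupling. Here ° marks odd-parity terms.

Initial level: S=1/2, L=2, J=5/2, parity odd. Final level: S=1/2, L=0, J=1/2, parity odd.
ΔL = 0, ±1 (not L=0↔0): L: 2 → 0, ΔL = -2 — ✗.
ΔJ = 0, ±1 (not J=0↔0): J: 5/2 → 1/2, ΔJ = -2 — ✗.
ΔS = 0: S: 1/2 → 1/2 — ✓.
Parity must change: odd → odd — ✗.
Rule(s) violated: parity, ΔL, ΔJ.

forbidden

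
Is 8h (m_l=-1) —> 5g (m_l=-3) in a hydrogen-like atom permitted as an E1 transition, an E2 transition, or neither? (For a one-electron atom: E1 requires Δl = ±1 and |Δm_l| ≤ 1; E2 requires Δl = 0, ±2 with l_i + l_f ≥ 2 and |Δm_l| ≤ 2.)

Δl = 4 − 5 = -1; l_i + l_f = 9.
Δm_l = -2.
E1 (Δl = ±1, |Δm_l| ≤ 1): not satisfied.
E2 (Δl = 0,±2, l_i+l_f ≥ 2, |Δm_l| ≤ 2): not satisfied.

neither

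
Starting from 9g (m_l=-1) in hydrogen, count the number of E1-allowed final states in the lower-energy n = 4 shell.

E1 requires Δl = ±1, so l_f ∈ {3, 5}; with 0 ≤ l_f ≤ n_f−1 = 3, the allowed l_f values are {3}.
For l_f = 3: m_f ∈ {m_i−1, m_i, m_i+1} ∩ [−3, 3] = {-2, -1, 0} → 3 states.
Total: 3.

3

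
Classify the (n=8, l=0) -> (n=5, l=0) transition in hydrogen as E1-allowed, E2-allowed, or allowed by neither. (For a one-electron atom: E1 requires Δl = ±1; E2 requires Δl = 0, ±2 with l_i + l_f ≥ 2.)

Δl = 0 − 0 = +0; l_i + l_f = 0.
E1 (Δl = ±1): not satisfied.
E2 (Δl = 0,±2, l_i+l_f ≥ 2): not satisfied.

neither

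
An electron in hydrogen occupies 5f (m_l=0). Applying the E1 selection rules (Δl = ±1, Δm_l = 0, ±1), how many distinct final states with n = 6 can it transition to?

6

E1 requires Δl = ±1, so l_f ∈ {2, 4}; with 0 ≤ l_f ≤ n_f−1 = 5, the allowed l_f values are {2, 4}.
For l_f = 2: m_f ∈ {m_i−1, m_i, m_i+1} ∩ [−2, 2] = {-1, 0, 1} → 3 states.
For l_f = 4: m_f ∈ {m_i−1, m_i, m_i+1} ∩ [−4, 4] = {-1, 0, 1} → 3 states.
Total: 6.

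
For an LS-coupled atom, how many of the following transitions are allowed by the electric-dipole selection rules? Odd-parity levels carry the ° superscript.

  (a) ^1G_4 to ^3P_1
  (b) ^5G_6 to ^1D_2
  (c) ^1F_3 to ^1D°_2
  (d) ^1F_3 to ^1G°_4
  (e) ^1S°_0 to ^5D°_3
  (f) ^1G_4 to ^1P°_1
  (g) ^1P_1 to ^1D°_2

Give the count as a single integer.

(a) forbidden (parity, ΔS, ΔL, ΔJ fail)
(b) forbidden (parity, ΔS, ΔL, ΔJ fail)
(c) allowed
(d) allowed
(e) forbidden (parity, ΔS, ΔL, ΔJ fail)
(f) forbidden (ΔL, ΔJ fail)
(g) allowed
Total allowed: 3 of 7.

3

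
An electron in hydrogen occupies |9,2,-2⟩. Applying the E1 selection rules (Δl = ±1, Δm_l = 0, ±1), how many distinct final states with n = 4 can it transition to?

4

E1 requires Δl = ±1, so l_f ∈ {1, 3}; with 0 ≤ l_f ≤ n_f−1 = 3, the allowed l_f values are {1, 3}.
For l_f = 1: m_f ∈ {m_i−1, m_i, m_i+1} ∩ [−1, 1] = {-1} → 1 state.
For l_f = 3: m_f ∈ {m_i−1, m_i, m_i+1} ∩ [−3, 3] = {-3, -2, -1} → 3 states.
Total: 4.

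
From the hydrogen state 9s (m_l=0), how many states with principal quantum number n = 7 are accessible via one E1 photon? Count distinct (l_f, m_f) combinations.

E1 requires Δl = ±1, so l_f ∈ {-1, 1}; with 0 ≤ l_f ≤ n_f−1 = 6, the allowed l_f values are {1}.
For l_f = 1: m_f ∈ {m_i−1, m_i, m_i+1} ∩ [−1, 1] = {-1, 0, 1} → 3 states.
Total: 3.

3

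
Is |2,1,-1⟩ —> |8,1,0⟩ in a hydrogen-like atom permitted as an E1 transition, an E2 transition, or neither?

E2

Δl = 1 − 1 = +0; l_i + l_f = 2.
Δm_l = +1.
E1 (Δl = ±1, |Δm_l| ≤ 1): not satisfied.
E2 (Δl = 0,±2, l_i+l_f ≥ 2, |Δm_l| ≤ 2): satisfied.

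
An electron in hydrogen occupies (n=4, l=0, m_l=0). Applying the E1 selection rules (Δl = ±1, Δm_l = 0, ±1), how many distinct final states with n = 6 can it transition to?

3

E1 requires Δl = ±1, so l_f ∈ {-1, 1}; with 0 ≤ l_f ≤ n_f−1 = 5, the allowed l_f values are {1}.
For l_f = 1: m_f ∈ {m_i−1, m_i, m_i+1} ∩ [−1, 1] = {-1, 0, 1} → 3 states.
Total: 3.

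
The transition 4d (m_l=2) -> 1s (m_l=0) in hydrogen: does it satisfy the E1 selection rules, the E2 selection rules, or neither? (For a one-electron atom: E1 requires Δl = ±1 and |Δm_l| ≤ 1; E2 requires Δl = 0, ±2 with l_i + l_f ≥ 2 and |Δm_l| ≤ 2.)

Δl = 0 − 2 = -2; l_i + l_f = 2.
Δm_l = -2.
E1 (Δl = ±1, |Δm_l| ≤ 1): not satisfied.
E2 (Δl = 0,±2, l_i+l_f ≥ 2, |Δm_l| ≤ 2): satisfied.

E2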